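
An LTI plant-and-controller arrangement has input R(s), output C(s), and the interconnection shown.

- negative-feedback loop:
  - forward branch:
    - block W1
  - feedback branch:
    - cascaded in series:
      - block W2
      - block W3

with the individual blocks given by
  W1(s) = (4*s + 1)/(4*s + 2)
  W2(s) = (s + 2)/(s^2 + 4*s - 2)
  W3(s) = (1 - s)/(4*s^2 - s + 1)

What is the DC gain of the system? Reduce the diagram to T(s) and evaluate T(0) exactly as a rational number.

Reducing step by step:

1. reduce the series chain W2, W3: (-s^2 - s + 2)/(4*s^4 + 15*s^3 - 11*s^2 + 6*s - 2)
2. apply the feedback formula to W1, (W2*W3): (16*s^5 + 64*s^4 - 29*s^3 + 13*s^2 - 2*s - 2)/(16*s^5 + 68*s^4 - 18*s^3 - 3*s^2 + 11*s - 2)
That last expression is T(s); at s = 0 only the constant terms survive, so T(0) = -2/(-2) = 1.

Answer: 1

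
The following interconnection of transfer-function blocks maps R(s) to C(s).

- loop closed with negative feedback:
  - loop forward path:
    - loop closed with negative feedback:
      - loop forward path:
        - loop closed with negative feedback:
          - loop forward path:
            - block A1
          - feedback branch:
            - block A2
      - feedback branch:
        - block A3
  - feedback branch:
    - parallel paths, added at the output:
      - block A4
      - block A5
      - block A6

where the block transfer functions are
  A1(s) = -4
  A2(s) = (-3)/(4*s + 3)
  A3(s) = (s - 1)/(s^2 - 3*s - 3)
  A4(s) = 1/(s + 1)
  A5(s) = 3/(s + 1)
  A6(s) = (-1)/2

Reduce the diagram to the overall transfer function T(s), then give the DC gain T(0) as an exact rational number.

Step 1 - feedback reduction of A1, A2; result (-16*s - 12)/(4*s + 15)
Step 2 - close the feedback loop around [A1/(1+A1*A2)], A3; result (-16*s^3 + 36*s^2 + 84*s + 36)/(4*s^3 - 13*s^2 - 53*s - 33)
Step 3 - parallel reduction of A4, A5, A6; result (7 - s)/(2*s + 2)
Step 4 - feedback reduction of [[A1/(1+A1*A2)]/(1+[A1/(1+A1*A2)]*A3)], (A4+A5+A6); result (-16*s^4 + 20*s^3 + 120*s^2 + 120*s + 36)/(12*s^4 - 83*s^3 + 18*s^2 + 190*s + 93)
Evaluating the step-4 result (the overall T(s)) at s = 0 gives T(0) = 36/93 = 12/31.

Answer: 12/31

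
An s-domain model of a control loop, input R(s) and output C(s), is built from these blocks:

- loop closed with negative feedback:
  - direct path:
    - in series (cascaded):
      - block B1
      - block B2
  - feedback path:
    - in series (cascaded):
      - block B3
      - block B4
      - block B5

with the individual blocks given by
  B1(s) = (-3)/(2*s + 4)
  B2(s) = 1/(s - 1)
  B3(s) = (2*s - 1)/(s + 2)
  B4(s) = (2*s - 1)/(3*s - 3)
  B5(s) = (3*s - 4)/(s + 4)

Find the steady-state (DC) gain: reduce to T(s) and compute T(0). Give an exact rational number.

Step 1 - multiply B1, B2 (series): (-3)/(2*s^2 + 2*s - 4)
Step 2 - reduce the series chain B3, B4, B5: (12*s^3 - 28*s^2 + 19*s - 4)/(3*s^3 + 15*s^2 + 6*s - 24)
Step 3 - reduce the feedback loop with forward (B1*B2) and return (B3*B4*B5): (-3*s^3 - 15*s^2 - 6*s + 24)/(2*s^5 + 12*s^4 - 2*s^3 - 4*s^2 - 43*s + 36)
That last expression is T(s); at s = 0 only the constant terms survive, so T(0) = 24/36 = 2/3.

Hence the answer: 2/3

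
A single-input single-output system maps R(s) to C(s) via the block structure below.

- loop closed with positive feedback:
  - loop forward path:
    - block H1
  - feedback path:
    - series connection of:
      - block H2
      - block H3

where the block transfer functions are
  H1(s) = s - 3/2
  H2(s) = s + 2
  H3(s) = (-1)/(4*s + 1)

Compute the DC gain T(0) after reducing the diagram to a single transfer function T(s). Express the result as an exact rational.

The answer is 3/4.

Reasoning:
Step 1 - reduce the series chain H2, H3; result (-s - 2)/(4*s + 1)
Step 2 - reduce the feedback loop with forward H1 and return (H2*H3); result (8*s^2 - 10*s - 3)/(2*s^2 + 9*s - 4)
Step 2 gives the overall T(s). Then T(0) = -3/(-4) = 3/4.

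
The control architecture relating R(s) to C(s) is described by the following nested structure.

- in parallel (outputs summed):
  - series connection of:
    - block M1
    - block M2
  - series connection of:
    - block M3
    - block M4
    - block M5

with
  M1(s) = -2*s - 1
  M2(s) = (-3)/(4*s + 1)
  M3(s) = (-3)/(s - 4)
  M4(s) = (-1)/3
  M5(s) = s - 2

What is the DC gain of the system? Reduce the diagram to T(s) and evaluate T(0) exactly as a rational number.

Reducing step by step:

Step 1. combine M1, M2 in series; result (6*s + 3)/(4*s + 1)
Step 2. multiply M3, M4, M5 (series); result (s - 2)/(s - 4)
Step 3. reduce the parallel group (M1*M2), (M3*M4*M5); result (10*s^2 - 28*s - 14)/(4*s^2 - 15*s - 4)
Evaluating the step-3 result (the overall T(s)) at s = 0 gives T(0) = -14/(-4) = 7/2.

Answer: 7/2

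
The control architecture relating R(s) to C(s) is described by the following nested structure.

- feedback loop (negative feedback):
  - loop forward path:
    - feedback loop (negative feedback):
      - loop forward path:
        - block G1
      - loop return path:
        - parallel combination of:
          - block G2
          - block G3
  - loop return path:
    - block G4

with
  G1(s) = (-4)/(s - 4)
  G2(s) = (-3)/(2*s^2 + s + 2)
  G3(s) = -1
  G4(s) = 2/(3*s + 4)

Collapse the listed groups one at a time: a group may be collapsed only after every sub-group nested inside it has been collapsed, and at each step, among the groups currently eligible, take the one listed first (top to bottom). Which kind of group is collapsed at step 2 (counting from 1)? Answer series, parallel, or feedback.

[1] add G2, G3 (parallel)
[2] collapse the loop (G1 forward, (G2+G3) return)
[3] close the feedback loop around [G1/(1+G1*(G2+G3))], G4
So the answer for step 2 is feedback.

Answer: feedback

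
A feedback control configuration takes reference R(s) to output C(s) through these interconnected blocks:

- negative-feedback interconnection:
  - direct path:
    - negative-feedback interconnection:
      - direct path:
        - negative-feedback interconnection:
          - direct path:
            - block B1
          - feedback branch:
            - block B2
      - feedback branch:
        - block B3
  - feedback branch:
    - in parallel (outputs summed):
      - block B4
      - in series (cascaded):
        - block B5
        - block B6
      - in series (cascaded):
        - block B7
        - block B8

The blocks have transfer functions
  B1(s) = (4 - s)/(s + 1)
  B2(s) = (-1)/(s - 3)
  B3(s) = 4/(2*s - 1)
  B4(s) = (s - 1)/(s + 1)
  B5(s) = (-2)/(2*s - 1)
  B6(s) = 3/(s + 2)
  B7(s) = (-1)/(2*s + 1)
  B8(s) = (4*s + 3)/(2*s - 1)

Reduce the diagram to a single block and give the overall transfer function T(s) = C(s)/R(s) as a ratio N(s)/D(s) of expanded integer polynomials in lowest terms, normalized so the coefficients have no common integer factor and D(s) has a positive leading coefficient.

Answer: (-4*s^6 + 16*s^5 + 29*s^4 - 92*s^3 - 103*s^2 + 22*s + 24)/(28*s^5 - 17*s^4 - 238*s^3 - 6*s^2 + 105*s + 38)

Working:
Step 1: reduce the feedback loop with forward B1 and return B2: (-s^2 + 7*s - 12)/(s^2 - s - 7)
Step 2: apply the feedback formula to [B1/(1+B1*B2)], B3: (-2*s^3 + 15*s^2 - 31*s + 12)/(2*s^3 - 7*s^2 + 15*s - 41)
Step 3: multiply B5, B6 (series): (-6)/(2*s^2 + 3*s - 2)
Step 4: series reduction of B7, B8: (-4*s - 3)/(4*s^2 - 1)
Step 5: parallel reduction of B4, (B5*B6), (B7*B8): (4*s^4 - 36*s^2 - 36*s - 10)/(4*s^4 + 12*s^3 + 7*s^2 - 3*s - 2)
Step 6: close the feedback loop around [[B1/(1+B1*B2)]/(1+[B1/(1+B1*B2)]*B3)], (B4+(B5*B6)+(B7*B8)): this yields T(s), and no further normalization is needed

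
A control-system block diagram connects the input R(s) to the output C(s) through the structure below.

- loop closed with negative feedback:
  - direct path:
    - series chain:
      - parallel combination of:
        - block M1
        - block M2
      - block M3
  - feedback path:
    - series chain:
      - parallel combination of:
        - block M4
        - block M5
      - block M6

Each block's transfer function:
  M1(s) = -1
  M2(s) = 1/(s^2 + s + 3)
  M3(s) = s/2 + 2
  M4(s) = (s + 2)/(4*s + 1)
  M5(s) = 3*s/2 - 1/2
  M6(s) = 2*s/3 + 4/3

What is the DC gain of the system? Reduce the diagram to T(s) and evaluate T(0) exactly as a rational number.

The answer is 4/5.

Reasoning:
1. parallel reduction of M1, M2 -> (-s^2 - s - 2)/(s^2 + s + 3)
2. combine (M1+M2), M3 in series -> (-s^3 - 5*s^2 - 6*s - 8)/(2*s^2 + 2*s + 6)
3. reduce the parallel group M4, M5 -> (12*s^2 + s + 3)/(8*s + 2)
4. cascade (M4+M5), M6 -> (12*s^3 + 25*s^2 + 5*s + 6)/(12*s + 3)
5. reduce the feedback loop with forward ((M1+M2)*M3) and return ((M4+M5)*M6) -> (12*s^4 + 63*s^3 + 87*s^2 + 114*s + 24)/(12*s^6 + 85*s^5 + 202*s^4 + 253*s^3 + 230*s^2 - 2*s + 30)
DC gain: substitute s = 0 into T(s) from step 5: T(0) = 24/30 = 4/5.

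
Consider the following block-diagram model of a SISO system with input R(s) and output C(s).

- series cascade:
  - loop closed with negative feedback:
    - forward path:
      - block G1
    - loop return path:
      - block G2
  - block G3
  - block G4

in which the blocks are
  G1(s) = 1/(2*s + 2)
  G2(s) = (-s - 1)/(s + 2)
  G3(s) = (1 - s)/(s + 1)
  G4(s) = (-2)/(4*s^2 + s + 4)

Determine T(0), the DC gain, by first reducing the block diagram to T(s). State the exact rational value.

First reduce the diagram to T(s).

1. reduce the feedback loop with forward G1 and return G2, giving (s + 2)/(2*s^2 + 5*s + 3)
2. cascade [G1/(1+G1*G2)], G3, G4, giving (2*s^2 + 2*s - 4)/(8*s^5 + 30*s^4 + 47*s^3 + 48*s^2 + 35*s + 12)
Step 2 gives the overall T(s). Then T(0) = -4/12 = -1/3.

Answer: -1/3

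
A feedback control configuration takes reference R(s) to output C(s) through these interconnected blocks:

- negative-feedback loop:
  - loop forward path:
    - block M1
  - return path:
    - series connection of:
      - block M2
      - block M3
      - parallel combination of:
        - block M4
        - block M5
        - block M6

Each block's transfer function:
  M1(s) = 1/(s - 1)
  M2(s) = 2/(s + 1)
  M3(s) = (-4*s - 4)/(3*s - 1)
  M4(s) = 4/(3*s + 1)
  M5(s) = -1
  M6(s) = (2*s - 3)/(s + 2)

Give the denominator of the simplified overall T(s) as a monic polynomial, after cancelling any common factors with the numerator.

Reducing step by step:

Step 1: combine M4, M5, M6 in parallel = (3*s^2 - 10*s + 3)/(3*s^2 + 7*s + 2)
Step 2: cascade M2, M3, (M4+M5+M6) = (24 - 8*s)/(3*s^2 + 7*s + 2)
Step 3: close the feedback loop around M1, (M2*M3*(M4+M5+M6)) = (3*s^2 + 7*s + 2)/(3*s^3 + 4*s^2 - 13*s + 22)
Step 3 gives the fully reduced T(s), with no common factor left to cancel. The denominator's leading coefficient is 3, so divide each of its coefficients by 3 to get the monic form.

Answer: s^3 + 4*s^2/3 - 13*s/3 + 22/3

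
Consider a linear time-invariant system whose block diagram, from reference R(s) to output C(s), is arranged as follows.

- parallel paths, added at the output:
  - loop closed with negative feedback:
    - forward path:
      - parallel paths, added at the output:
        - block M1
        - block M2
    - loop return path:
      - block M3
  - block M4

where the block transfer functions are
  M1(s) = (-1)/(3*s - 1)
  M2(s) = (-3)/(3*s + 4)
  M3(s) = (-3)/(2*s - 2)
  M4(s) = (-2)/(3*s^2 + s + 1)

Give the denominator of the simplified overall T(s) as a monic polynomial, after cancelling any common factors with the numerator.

Step 1 - combine M1, M2 in parallel: (-12*s - 1)/(9*s^2 + 9*s - 4)
Step 2 - feedback reduction of (M1+M2), M3: (-24*s^2 + 22*s + 2)/(18*s^3 + 10*s + 11)
Step 3 - add [(M1+M2)/(1+(M1+M2)*M3)], M4 (parallel): (-72*s^4 + 6*s^3 + 4*s^2 + 4*s - 20)/(54*s^5 + 18*s^4 + 48*s^3 + 43*s^2 + 21*s + 11)
Step 3 gives the fully reduced T(s), with no common factor left to cancel. The denominator's leading coefficient is 54, so divide each of its coefficients by 54 to get the monic form.

Therefore the answer is s^5 + s^4/3 + 8*s^3/9 + 43*s^2/54 + 7*s/18 + 11/54.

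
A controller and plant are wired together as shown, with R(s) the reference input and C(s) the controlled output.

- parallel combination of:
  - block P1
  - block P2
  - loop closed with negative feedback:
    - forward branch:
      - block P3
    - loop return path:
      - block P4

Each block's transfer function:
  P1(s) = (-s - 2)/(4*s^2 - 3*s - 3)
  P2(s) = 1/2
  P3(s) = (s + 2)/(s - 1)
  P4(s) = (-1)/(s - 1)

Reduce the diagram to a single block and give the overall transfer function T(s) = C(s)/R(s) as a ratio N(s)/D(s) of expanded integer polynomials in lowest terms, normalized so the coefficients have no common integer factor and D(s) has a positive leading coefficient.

(1) close the feedback loop around P3, P4, giving (s^2 + s - 2)/(s^2 - 3*s - 1)
(2) add P1, P2, [P3/(1+P3*P4)] (parallel): this yields T(s), and no further normalization is needed

Hence the answer: (12*s^4 - 15*s^3 - 24*s^2 + 32*s + 19)/(8*s^4 - 30*s^3 + 4*s^2 + 24*s + 6)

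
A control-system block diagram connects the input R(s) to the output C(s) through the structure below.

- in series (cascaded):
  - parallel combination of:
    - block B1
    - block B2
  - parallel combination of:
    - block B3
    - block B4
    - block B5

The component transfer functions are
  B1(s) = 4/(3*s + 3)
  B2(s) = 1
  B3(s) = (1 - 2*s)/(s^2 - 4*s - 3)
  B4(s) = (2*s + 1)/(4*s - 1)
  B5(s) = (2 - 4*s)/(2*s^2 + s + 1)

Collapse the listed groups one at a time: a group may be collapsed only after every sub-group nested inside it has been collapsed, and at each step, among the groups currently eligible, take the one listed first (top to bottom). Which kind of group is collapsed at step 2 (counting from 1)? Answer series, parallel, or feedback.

Answer: parallel

Working:
Step 1. parallel reduction of B1, B2
Step 2. sum the parallel branches B3, B4, B5
Step 3. reduce the series chain (B1+B2), (B3+B4+B5)
At step 2 the group reduced is parallel.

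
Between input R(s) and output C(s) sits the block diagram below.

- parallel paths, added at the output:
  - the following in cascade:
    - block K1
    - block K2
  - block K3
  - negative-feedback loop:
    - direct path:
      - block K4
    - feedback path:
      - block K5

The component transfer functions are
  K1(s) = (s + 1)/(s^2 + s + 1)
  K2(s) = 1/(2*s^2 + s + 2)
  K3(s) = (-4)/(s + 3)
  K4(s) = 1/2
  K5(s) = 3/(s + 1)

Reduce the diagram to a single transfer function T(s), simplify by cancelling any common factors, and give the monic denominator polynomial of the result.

Step 1: series reduction of K1, K2 gives (s + 1)/(2*s^4 + 3*s^3 + 5*s^2 + 3*s + 2)
Step 2: close the feedback loop around K4, K5 gives (s + 1)/(2*s + 5)
Step 3: sum the parallel branches (K1*K2), K3, [K4/(1+K4*K5)] gives (2*s^6 - 5*s^5 - 41*s^4 - 66*s^3 - 82*s^2 - 33*s - 19)/(4*s^6 + 28*s^5 + 73*s^4 + 106*s^3 + 112*s^2 + 67*s + 30)
The result of step 3 is T(s) in lowest terms. Its denominator has leading coefficient 4; dividing the denominator through by 4 makes it monic.

Therefore the answer is s^6 + 7*s^5 + 73*s^4/4 + 53*s^3/2 + 28*s^2 + 67*s/4 + 15/2.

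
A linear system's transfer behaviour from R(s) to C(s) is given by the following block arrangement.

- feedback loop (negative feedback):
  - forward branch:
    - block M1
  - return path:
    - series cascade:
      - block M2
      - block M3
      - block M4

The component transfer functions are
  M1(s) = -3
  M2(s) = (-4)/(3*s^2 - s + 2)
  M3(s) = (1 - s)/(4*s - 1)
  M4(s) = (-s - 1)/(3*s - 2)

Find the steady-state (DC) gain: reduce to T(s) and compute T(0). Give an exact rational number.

1. combine M2, M3, M4 in series; result (4 - 4*s^2)/(36*s^4 - 45*s^3 + 41*s^2 - 24*s + 4)
2. collapse the loop (M1 forward, (M2*M3*M4) return); result (-108*s^4 + 135*s^3 - 123*s^2 + 72*s - 12)/(36*s^4 - 45*s^3 + 53*s^2 - 24*s - 8)
That last expression is T(s); at s = 0 only the constant terms survive, so T(0) = -12/(-8) = 3/2.

Hence the answer: 3/2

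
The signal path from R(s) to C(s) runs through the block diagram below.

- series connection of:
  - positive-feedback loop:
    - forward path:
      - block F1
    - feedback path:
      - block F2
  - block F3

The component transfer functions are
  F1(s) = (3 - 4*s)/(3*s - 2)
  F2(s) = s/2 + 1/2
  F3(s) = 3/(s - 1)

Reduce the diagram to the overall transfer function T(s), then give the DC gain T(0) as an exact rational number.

The answer is 18/7.

Reasoning:
Step 1. apply the feedback formula to F1, F2 = (6 - 8*s)/(4*s^2 + 7*s - 7)
Step 2. multiply [F1/(1-F1*F2)], F3 (series) = (18 - 24*s)/(4*s^3 + 3*s^2 - 14*s + 7)
That last expression is T(s); at s = 0 only the constant terms survive, so T(0) = 18/7.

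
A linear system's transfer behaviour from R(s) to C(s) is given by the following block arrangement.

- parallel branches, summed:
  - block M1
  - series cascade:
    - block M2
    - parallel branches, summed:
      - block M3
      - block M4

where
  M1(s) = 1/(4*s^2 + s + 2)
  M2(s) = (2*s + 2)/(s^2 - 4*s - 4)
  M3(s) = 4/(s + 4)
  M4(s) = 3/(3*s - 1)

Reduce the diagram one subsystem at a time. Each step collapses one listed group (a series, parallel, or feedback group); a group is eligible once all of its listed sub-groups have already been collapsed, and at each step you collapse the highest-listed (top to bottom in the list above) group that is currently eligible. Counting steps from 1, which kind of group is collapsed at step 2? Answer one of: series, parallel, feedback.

Step 1: parallel reduction of M3, M4
Step 2: cascade M2, (M3+M4)
Step 3: combine M1, (M2*(M3+M4)) in parallel
At step 2 the group reduced is series.

Therefore the answer is series.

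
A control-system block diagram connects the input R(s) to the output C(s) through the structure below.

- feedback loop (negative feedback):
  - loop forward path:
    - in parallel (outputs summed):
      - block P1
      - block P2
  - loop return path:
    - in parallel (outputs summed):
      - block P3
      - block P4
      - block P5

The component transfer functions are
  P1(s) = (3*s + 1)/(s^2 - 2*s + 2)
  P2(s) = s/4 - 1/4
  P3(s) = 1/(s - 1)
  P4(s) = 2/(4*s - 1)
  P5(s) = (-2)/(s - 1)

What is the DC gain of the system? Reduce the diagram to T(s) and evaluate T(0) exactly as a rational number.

1. sum the parallel branches P1, P2, giving (s^3 - 3*s^2 + 16*s + 2)/(4*s^2 - 8*s + 8)
2. add P3, P4, P5 (parallel), giving (-2*s - 1)/(4*s^2 - 5*s + 1)
3. reduce the feedback loop with forward (P1+P2) and return (P3+P4+P5), giving (4*s^5 - 17*s^4 + 80*s^3 - 75*s^2 + 6*s + 2)/(14*s^4 - 47*s^3 + 47*s^2 - 68*s + 6)
DC gain: substitute s = 0 into T(s) from step 3: T(0) = 2/6 = 1/3.

Final answer: 1/3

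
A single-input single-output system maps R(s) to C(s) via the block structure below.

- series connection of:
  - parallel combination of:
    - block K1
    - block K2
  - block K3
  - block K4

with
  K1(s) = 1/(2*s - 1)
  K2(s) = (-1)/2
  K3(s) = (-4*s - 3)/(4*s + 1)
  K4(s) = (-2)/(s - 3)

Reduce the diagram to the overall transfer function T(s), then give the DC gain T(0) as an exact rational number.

Step 1. add K1, K2 (parallel) -> (3 - 2*s)/(4*s - 2)
Step 2. cascade (K1+K2), K3, K4 -> (-8*s^2 + 6*s + 9)/(8*s^3 - 26*s^2 + 5*s + 3)
That last expression is T(s); at s = 0 only the constant terms survive, so T(0) = 9/3 = 3.

Answer: 3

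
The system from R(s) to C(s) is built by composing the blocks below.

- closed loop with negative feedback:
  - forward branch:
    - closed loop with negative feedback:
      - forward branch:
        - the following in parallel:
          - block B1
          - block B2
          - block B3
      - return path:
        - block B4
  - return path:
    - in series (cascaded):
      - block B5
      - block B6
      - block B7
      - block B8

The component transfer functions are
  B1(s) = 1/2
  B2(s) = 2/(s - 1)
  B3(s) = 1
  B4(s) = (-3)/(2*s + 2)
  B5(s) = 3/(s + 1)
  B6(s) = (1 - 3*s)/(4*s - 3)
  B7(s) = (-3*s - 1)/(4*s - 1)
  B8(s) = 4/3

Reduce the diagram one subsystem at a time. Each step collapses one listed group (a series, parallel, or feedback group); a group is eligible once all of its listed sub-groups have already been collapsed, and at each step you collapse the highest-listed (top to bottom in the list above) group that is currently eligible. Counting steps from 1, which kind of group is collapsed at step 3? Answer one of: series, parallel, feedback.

Answer: series

Working:
1. sum the parallel branches B1, B2, B3
2. feedback reduction of (B1+B2+B3), B4
3. series reduction of B5, B6, B7, B8
4. reduce the feedback loop with forward [(B1+B2+B3)/(1+(B1+B2+B3)*B4)] and return (B5*B6*B7*B8)
Step 3 collapses a series group.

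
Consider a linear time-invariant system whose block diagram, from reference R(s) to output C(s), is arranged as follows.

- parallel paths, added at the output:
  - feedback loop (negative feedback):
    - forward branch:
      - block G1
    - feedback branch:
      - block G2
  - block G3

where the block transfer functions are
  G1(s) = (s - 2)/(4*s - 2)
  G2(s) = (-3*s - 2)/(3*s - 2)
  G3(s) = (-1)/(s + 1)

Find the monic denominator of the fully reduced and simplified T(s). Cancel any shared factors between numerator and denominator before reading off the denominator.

Reducing step by step:

Step 1. close the feedback loop around G1, G2 -> (3*s^2 - 8*s + 4)/(9*s^2 - 10*s + 8)
Step 2. combine [G1/(1+G1*G2)], G3 in parallel -> (3*s^3 - 14*s^2 + 6*s - 4)/(9*s^3 - s^2 - 2*s + 8)
The result of step 2 is T(s) in lowest terms. Its denominator has leading coefficient 9; dividing the denominator through by 9 makes it monic.

Answer: s^3 - s^2/9 - 2*s/9 + 8/9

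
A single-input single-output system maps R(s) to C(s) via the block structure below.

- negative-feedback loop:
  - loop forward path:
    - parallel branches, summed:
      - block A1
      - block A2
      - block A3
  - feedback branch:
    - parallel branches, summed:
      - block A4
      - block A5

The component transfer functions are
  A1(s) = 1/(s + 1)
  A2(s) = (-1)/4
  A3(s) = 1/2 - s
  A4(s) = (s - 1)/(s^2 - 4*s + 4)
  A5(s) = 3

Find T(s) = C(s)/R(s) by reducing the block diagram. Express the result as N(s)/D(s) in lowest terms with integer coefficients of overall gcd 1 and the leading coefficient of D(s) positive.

The answer is (4*s^4 - 13*s^3 - s^2 + 32*s - 20)/(12*s^4 - 39*s^3 + 8*s^2 + 88*s - 71).

Reasoning:
Step 1 - sum the parallel branches A1, A2, A3; result (-4*s^2 - 3*s + 5)/(4*s + 4)
Step 2 - parallel reduction of A4, A5; result (3*s^2 - 11*s + 11)/(s^2 - 4*s + 4)
Step 3 - feedback reduction of (A1+A2+A3), (A4+A5), which is the overall transfer function T(s) = C(s)/R(s) in lowest terms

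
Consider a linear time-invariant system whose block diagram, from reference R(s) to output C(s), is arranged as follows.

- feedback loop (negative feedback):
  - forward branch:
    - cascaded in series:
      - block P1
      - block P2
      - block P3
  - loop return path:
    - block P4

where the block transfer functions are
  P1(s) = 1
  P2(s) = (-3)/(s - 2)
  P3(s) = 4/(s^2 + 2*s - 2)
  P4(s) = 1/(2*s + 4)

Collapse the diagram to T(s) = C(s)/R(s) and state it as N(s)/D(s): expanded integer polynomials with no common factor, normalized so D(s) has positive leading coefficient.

The answer is (-12*s - 24)/(s^4 + 2*s^3 - 6*s^2 - 8*s + 2).

Reasoning:
1. series reduction of P1, P2, P3 -> (-12)/(s^3 - 6*s + 4)
2. feedback reduction of (P1*P2*P3), P4: this yields T(s), and no further normalization is needed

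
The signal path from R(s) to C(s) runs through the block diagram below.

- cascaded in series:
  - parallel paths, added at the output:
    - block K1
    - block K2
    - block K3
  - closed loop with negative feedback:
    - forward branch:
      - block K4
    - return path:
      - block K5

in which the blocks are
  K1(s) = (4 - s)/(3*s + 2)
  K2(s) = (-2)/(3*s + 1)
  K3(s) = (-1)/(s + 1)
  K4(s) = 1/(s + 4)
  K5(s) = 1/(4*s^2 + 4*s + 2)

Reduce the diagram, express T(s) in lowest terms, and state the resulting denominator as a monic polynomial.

Answer: s^6 + 7*s^5 + 283*s^4/18 + 211*s^3/12 + 100*s^2/9 + 15*s/4 + 1/2

Working:
Step 1 - reduce the parallel group K1, K2, K3: (-3*s^3 - 7*s^2 - 4*s - 2)/(9*s^3 + 18*s^2 + 11*s + 2)
Step 2 - reduce the feedback loop with forward K4 and return K5: (4*s^2 + 4*s + 2)/(4*s^3 + 20*s^2 + 18*s + 9)
Step 3 - series reduction of (K1+K2+K3), [K4/(1+K4*K5)]: (-12*s^5 - 40*s^4 - 50*s^3 - 38*s^2 - 16*s - 4)/(36*s^6 + 252*s^5 + 566*s^4 + 633*s^3 + 400*s^2 + 135*s + 18)
Step 3 gives the fully reduced T(s), with no common factor left to cancel. The denominator's leading coefficient is 36, so divide each of its coefficients by 36 to get the monic form.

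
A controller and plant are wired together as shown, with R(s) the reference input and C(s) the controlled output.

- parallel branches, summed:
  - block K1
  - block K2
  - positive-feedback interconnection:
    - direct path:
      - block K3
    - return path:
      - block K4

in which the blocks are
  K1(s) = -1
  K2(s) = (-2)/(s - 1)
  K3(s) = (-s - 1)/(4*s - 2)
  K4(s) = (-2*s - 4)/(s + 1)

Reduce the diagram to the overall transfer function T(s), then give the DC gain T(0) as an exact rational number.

Answer: 7/6

Working:
Step 1. apply the feedback formula to K3, K4; result (-s - 1)/(2*s - 6)
Step 2. add K1, K2, [K3/(1-K3*K4)] (parallel); result (-3*s^2 + 4*s + 7)/(2*s^2 - 8*s + 6)
Evaluating the step-2 result (the overall T(s)) at s = 0 gives T(0) = 7/6.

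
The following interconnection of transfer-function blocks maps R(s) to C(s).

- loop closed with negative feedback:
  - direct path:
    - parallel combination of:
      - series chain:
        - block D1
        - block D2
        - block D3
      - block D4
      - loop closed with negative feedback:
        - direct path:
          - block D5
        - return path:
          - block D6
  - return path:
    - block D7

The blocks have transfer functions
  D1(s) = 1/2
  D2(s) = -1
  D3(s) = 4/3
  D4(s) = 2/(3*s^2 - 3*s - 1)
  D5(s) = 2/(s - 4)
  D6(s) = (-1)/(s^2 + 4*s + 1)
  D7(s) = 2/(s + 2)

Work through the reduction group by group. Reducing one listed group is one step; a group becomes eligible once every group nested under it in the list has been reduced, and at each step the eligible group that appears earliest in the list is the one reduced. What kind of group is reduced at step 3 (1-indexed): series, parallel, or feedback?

(1) multiply D1, D2, D3 (series)
(2) collapse the loop (D5 forward, D6 return)
(3) reduce the parallel group (D1*D2*D3), D4, [D5/(1+D5*D6)]
(4) reduce the feedback loop with forward ((D1*D2*D3)+D4+[D5/(1+D5*D6)]) and return D7
At step 3 the group reduced is parallel.

Answer: parallel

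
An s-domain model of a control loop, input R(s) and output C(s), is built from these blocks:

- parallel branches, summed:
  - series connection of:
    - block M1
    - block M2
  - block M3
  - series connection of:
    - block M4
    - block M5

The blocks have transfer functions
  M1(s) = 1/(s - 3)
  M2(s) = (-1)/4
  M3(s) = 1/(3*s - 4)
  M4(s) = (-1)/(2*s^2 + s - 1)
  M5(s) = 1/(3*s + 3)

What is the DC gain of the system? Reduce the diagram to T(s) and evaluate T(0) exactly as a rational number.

[1] combine M1, M2 in series = (-1)/(4*s - 12)
[2] series reduction of M4, M5 = (-1)/(6*s^3 + 9*s^2 - 3)
[3] reduce the parallel group (M1*M2), M3, (M4*M5) = (6*s^4 - 39*s^3 - 84*s^2 + 49*s - 24)/(72*s^5 - 204*s^4 - 180*s^3 + 396*s^2 + 156*s - 144)
Evaluating the step-3 result (the overall T(s)) at s = 0 gives T(0) = -24/(-144) = 1/6.

Final answer: 1/6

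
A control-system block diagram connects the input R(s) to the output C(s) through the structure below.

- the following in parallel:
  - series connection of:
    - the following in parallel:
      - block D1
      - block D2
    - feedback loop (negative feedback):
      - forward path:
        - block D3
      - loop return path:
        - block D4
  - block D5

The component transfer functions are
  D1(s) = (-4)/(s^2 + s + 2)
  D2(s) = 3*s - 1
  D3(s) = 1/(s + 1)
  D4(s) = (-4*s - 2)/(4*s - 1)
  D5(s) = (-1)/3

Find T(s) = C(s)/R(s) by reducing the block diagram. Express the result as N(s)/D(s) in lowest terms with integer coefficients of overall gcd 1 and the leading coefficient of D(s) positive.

Answer: (32*s^4 + 12*s^3 + 50*s^2 - 82*s + 24)/(12*s^4 + 9*s^3 + 12*s^2 - 15*s - 18)

Working:
Step 1 - parallel reduction of D1, D2 = (3*s^3 + 2*s^2 + 5*s - 6)/(s^2 + s + 2)
Step 2 - collapse the loop (D3 forward, D4 return) = (4*s - 1)/(4*s^2 - s - 3)
Step 3 - cascade (D1+D2), [D3/(1+D3*D4)] = (12*s^4 + 5*s^3 + 18*s^2 - 29*s + 6)/(4*s^4 + 3*s^3 + 4*s^2 - 5*s - 6)
Step 4 - parallel reduction of ((D1+D2)*[D3/(1+D3*D4)]), D5; the result is T(s) itself (integer coefficients, no common factor, positive leading denominator coefficient)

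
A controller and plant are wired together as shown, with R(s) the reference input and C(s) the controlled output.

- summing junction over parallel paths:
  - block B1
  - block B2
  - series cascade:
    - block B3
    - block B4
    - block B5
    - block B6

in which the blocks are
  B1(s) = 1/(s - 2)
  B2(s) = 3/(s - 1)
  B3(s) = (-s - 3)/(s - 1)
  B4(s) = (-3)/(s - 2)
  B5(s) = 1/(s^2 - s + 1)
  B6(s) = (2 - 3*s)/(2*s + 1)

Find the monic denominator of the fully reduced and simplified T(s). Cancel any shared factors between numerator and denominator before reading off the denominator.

First reduce the diagram to T(s).

[1] cascade B3, B4, B5, B6 gives (-9*s^2 - 21*s + 18)/(2*s^5 - 7*s^4 + 8*s^3 - 4*s^2 - s + 2)
[2] add B1, B2, (B3*B4*B5*B6) (parallel) gives (8*s^4 - 18*s^3 + 2*s^2 - 24*s + 11)/(2*s^5 - 7*s^4 + 8*s^3 - 4*s^2 - s + 2)
That last expression is T(s), already simplified. Scaling its denominator by 1/2 (the reciprocal of the leading coefficient) yields the monic denominator.

Answer: s^5 - 7*s^4/2 + 4*s^3 - 2*s^2 - s/2 + 1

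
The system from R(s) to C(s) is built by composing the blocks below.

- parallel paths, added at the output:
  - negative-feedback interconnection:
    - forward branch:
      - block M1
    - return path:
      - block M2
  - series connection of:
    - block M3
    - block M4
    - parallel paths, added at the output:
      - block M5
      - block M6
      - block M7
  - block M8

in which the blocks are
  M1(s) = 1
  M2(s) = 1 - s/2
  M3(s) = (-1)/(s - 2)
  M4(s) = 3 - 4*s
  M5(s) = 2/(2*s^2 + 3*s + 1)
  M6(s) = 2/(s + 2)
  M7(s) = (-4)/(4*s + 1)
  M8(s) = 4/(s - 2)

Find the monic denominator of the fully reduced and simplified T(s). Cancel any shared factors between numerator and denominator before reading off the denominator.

Reducing step by step:

Step 1. reduce the feedback loop with forward M1 and return M2 gives (-2)/(s - 4)
Step 2. parallel reduction of M5, M6, M7 gives (8*s^3 + 8*s^2 + 4*s - 2)/(8*s^4 + 30*s^3 + 35*s^2 + 15*s + 2)
Step 3. series reduction of M3, M4, (M5+M6+M7) gives (32*s^4 + 8*s^3 - 8*s^2 - 20*s + 6)/(8*s^5 + 14*s^4 - 25*s^3 - 55*s^2 - 28*s - 4)
Step 4. reduce the parallel group [M1/(1+M1*M2)], (M3*M4*(M5+M6+M7)), M8 gives (48*s^5 - 156*s^4 - 330*s^3 - 378*s^2 - 90*s - 48)/(8*s^6 - 18*s^5 - 81*s^4 + 45*s^3 + 192*s^2 + 108*s + 16)
That last expression is T(s), already simplified. Scaling its denominator by 1/8 (the reciprocal of the leading coefficient) yields the monic denominator.

Answer: s^6 - 9*s^5/4 - 81*s^4/8 + 45*s^3/8 + 24*s^2 + 27*s/2 + 2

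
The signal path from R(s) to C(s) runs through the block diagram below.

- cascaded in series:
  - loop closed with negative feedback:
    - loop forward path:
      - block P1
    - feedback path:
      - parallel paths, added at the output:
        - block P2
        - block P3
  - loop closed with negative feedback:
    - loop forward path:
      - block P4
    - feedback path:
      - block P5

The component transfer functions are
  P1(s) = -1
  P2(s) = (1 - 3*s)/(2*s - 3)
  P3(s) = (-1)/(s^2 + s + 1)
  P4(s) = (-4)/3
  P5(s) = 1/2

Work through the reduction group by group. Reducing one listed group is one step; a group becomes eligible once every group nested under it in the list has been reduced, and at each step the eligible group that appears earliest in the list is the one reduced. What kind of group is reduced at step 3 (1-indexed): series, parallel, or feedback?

Answer: feedback

Working:
1. parallel reduction of P2, P3
2. close the feedback loop around P1, (P2+P3)
3. close the feedback loop around P4, P5
4. series reduction of [P1/(1+P1*(P2+P3))], [P4/(1+P4*P5)]
Step 3 collapses a feedback group.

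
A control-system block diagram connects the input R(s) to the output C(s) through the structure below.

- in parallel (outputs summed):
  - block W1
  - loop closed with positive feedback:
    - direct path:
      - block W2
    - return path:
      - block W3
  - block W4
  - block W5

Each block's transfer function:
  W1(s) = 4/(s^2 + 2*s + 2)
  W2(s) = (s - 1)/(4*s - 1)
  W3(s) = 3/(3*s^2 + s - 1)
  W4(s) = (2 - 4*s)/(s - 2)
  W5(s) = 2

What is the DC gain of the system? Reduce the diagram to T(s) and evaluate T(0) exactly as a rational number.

1. reduce the feedback loop with forward W2 and return W3 = (3*s^3 - 2*s^2 - 2*s + 1)/(12*s^3 + s^2 - 8*s + 4)
2. sum the parallel branches W1, [W2/(1-W2*W3)], W4, W5 = (-21*s^6 - 76*s^5 - 46*s^4 - 115*s^3 + 8*s^2 + 86*s - 52)/(12*s^6 + s^5 - 32*s^4 - 46*s^3 + 12*s^2 + 24*s - 16)
Evaluating the step-2 result (the overall T(s)) at s = 0 gives T(0) = -52/(-16) = 13/4.

Hence the answer: 13/4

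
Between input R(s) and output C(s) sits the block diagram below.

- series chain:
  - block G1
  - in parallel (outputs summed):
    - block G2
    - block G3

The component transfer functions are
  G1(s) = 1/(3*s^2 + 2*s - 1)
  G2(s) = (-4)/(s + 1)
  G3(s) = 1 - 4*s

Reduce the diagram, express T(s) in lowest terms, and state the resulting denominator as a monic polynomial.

[1] add G2, G3 (parallel) = (-4*s^2 - 3*s - 3)/(s + 1)
[2] cascade G1, (G2+G3) = (-4*s^2 - 3*s - 3)/(3*s^3 + 5*s^2 + s - 1)
No further cancellation is possible in the step-2 result, so that is T(s). Its denominator becomes monic after dividing by the leading coefficient 3.

Therefore the answer is s^3 + 5*s^2/3 + s/3 - 1/3.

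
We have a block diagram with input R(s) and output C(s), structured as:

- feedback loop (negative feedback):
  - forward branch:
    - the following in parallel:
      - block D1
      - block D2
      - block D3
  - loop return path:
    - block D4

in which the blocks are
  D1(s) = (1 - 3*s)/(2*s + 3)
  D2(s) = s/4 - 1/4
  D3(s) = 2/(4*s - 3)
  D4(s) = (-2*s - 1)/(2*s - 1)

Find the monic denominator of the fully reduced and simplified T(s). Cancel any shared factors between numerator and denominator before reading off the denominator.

The answer is s^4 - 39*s^3/4 + 5*s^2/2 + 191*s/16 - 15/16.

Reasoning:
1. reduce the parallel group D1, D2, D3 = (8*s^3 - 50*s^2 + 53*s + 21)/(32*s^2 + 24*s - 36)
2. reduce the feedback loop with forward (D1+D2+D3) and return D4 = (-16*s^4 + 108*s^3 - 156*s^2 + 11*s + 21)/(16*s^4 - 156*s^3 + 40*s^2 + 191*s - 15)
T(s) is the step-2 result (common factors already cancelled). Leading coefficient of the denominator: 16. Divide through by 16 for the monic polynomial.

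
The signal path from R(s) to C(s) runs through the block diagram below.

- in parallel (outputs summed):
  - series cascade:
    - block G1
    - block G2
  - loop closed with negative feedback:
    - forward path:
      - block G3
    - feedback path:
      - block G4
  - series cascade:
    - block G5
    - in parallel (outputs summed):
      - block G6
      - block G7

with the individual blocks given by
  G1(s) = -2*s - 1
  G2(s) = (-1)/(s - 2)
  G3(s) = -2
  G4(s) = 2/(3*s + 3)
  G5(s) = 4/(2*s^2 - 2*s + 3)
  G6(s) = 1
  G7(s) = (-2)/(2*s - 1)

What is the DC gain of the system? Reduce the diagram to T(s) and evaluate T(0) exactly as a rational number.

The answer is 19/2.

Reasoning:
Step 1: series reduction of G1, G2, giving (2*s + 1)/(s - 2)
Step 2: apply the feedback formula to G3, G4, giving (-6*s - 6)/(3*s - 1)
Step 3: combine G6, G7 in parallel, giving (2*s - 3)/(2*s - 1)
Step 4: multiply G5, (G6+G7) (series), giving (8*s - 12)/(4*s^3 - 6*s^2 + 8*s - 3)
Step 5: add (G1*G2), [G3/(1+G3*G4)], (G5*(G6+G7)) (parallel), giving (28*s^4 + 26*s^3 - 102*s^2 + 167*s - 57)/(12*s^5 - 46*s^4 + 74*s^3 - 77*s^2 + 37*s - 6)
Step 5 gives the overall T(s). Then T(0) = -57/(-6) = 19/2.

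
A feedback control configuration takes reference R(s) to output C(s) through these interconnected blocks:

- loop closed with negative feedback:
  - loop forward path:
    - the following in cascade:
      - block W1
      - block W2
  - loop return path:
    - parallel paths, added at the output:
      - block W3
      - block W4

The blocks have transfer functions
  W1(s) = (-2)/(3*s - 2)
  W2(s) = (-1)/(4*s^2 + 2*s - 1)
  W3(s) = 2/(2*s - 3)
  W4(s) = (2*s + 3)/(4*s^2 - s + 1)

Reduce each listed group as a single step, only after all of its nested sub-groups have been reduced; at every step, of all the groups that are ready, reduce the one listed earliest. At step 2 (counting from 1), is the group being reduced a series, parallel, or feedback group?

[1] series reduction of W1, W2
[2] sum the parallel branches W3, W4
[3] close the feedback loop around (W1*W2), (W3+W4)
So the answer for step 2 is parallel.

Final answer: parallel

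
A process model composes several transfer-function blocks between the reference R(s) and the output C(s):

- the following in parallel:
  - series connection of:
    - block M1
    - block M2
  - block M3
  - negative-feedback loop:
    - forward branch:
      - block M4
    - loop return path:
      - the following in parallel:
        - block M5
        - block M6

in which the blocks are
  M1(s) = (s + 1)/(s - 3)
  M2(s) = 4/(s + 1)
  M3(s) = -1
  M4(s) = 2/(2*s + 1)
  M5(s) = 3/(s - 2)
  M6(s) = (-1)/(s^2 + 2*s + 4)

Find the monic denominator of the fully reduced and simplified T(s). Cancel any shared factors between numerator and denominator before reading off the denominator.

First reduce the diagram to T(s).

Step 1 - combine M1, M2 in series -> 4/(s - 3)
Step 2 - combine M5, M6 in parallel -> (3*s^2 + 5*s + 14)/(s^3 - 8)
Step 3 - feedback reduction of M4, (M5+M6) -> (2*s^3 - 16)/(2*s^4 + s^3 + 6*s^2 - 6*s + 20)
Step 4 - combine (M1*M2), M3, [M4/(1+M4*(M5+M6))] in parallel -> (-2*s^5 + 15*s^4 - 5*s^3 + 48*s^2 - 78*s + 188)/(2*s^5 - 5*s^4 + 3*s^3 - 24*s^2 + 38*s - 60)
The result of step 4 is T(s) in lowest terms. Its denominator has leading coefficient 2; dividing the denominator through by 2 makes it monic.

Answer: s^5 - 5*s^4/2 + 3*s^3/2 - 12*s^2 + 19*s - 30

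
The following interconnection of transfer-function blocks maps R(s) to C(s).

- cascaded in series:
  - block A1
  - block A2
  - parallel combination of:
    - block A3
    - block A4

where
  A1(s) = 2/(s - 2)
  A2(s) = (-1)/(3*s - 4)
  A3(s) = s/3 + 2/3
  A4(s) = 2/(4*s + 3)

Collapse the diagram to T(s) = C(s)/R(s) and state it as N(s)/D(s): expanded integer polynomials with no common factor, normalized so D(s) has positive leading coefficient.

First reduce the diagram to T(s).

[1] sum the parallel branches A3, A4; result (4*s^2 + 11*s + 12)/(12*s + 9)
[2] series reduction of A1, A2, (A3+A4) - this is the overall T(s), already in the required normalized form

Answer: (-8*s^2 - 22*s - 24)/(36*s^3 - 93*s^2 + 6*s + 72)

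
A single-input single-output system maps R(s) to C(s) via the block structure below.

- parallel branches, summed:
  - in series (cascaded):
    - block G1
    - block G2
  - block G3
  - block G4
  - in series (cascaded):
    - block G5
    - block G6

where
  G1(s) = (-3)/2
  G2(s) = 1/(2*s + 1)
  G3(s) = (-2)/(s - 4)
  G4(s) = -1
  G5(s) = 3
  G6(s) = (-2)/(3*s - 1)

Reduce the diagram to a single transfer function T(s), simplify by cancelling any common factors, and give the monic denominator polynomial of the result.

Step 1 - multiply G1, G2 (series), giving (-3)/(4*s + 2)
Step 2 - reduce the series chain G5, G6, giving (-6)/(3*s - 1)
Step 3 - sum the parallel branches (G1*G2), G3, G4, (G5*G6), giving (-12*s^3 - 11*s^2 + 129*s + 32)/(12*s^3 - 46*s^2 - 10*s + 8)
The result of step 3 is T(s) in lowest terms. Its denominator has leading coefficient 12; dividing the denominator through by 12 makes it monic.

Answer: s^3 - 23*s^2/6 - 5*s/6 + 2/3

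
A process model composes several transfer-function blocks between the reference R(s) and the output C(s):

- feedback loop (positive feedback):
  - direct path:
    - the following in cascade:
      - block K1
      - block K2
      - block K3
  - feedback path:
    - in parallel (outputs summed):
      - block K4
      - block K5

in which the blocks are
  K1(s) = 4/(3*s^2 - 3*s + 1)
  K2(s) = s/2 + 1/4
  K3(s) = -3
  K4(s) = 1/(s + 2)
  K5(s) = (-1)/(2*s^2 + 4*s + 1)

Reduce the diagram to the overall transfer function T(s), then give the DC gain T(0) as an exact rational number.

Step 1: combine K1, K2, K3 in series = (-6*s - 3)/(3*s^2 - 3*s + 1)
Step 2: parallel reduction of K4, K5 = (2*s^2 + 3*s - 1)/(2*s^3 + 8*s^2 + 9*s + 2)
Step 3: close the feedback loop around (K1*K2*K3), (K4+K5) = (-12*s^4 - 54*s^3 - 78*s^2 - 39*s - 6)/(6*s^5 + 18*s^4 + 17*s^3 + 11*s^2 + 6*s - 1)
DC gain: substitute s = 0 into T(s) from step 3: T(0) = -6/(-1) = 6.

Therefore the answer is 6.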